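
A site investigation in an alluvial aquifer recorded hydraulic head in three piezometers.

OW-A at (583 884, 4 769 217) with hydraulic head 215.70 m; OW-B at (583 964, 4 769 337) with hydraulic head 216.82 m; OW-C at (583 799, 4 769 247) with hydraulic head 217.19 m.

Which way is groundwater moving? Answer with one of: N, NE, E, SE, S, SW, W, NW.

SE

Taking OW-A as reference: OW-B−OW-A = (80, 120, +1.12); OW-C−OW-A = (-85, 30, +1.49).
Solve a·Δx + b·Δy = Δh: det = 80·30 − (-85)·120 = 12600.
∂h/∂x = [(+1.12)·30 − (+1.49)·120] / 12600 = -0.01152
∂h/∂y = [80·(+1.49) − (-85)·(+1.12)] / 12600 = +0.01702
Flow = −∇h = (+0.01152 east, -0.01702 north), which points southeast.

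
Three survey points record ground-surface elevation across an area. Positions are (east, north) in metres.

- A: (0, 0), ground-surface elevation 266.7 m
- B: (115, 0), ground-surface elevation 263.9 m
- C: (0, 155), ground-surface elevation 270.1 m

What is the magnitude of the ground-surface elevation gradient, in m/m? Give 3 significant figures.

∂z/∂x = (263.9 − 266.7) / (115 − 0) = -0.02435
∂z/∂y = (270.1 − 266.7) / (155 − 0) = +0.02194
|∇f| = √(-0.02435² + 0.02194²) = 0.03278 m/m

0.0328 m/m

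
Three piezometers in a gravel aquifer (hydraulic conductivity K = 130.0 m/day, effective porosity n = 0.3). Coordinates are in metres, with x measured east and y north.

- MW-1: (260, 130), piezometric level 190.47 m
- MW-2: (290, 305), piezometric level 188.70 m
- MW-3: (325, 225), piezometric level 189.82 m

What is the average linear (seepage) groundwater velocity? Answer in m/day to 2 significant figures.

5.6 m/day

Three-point gradient (reference MW-1): Δ to MW-2 = (30, 175, -1.77), Δ to MW-3 = (65, 95, -0.65).
∂h/∂x = +0.006381, ∂h/∂y = -0.01121 (det = -8525).
|∇h| = √(0.006381² + -0.01121²) = 0.0129
Seepage velocity v = K·i/n = 130.0 × 0.0129 / 0.3 = 5.59 m/day.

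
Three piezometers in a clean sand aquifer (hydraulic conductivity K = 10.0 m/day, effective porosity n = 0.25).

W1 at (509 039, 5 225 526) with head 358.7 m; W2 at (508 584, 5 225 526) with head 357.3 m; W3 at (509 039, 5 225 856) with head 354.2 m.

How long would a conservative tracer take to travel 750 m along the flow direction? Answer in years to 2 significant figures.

3.7 years

∂h/∂x = (357.3 − 358.7) / (508584 − 509039) = +0.003077
∂h/∂y = (354.2 − 358.7) / (5225856 − 5225526) = -0.01364
|∇h| = √(0.003077² + -0.01364²) = 0.01398
Seepage velocity v = K·i/n = 10.0 × 0.01398 / 0.25 = 0.5592 m/day.
t = 750 / 0.5592 = 1341 days = 3.67 years.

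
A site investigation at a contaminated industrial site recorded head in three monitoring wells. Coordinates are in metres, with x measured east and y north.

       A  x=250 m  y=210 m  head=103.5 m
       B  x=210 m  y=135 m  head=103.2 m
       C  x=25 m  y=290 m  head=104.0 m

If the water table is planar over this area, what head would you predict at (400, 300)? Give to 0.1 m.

103.8 m

With h = a·x + b·y + c and A as origin, the differences give:
  (-40)·a + (-75)·b = -0.3
  (-225)·a + 80·b = +0.5
Eliminate b (×80 and ×(-75), subtract): -20075·a = 13.50 → a = ∂h/∂x = -0.0006725
Back-substitute: b = ∂h/∂y = +0.004359.
h(400, 300) = 103.5 + (-0.0006725)·(150) + (+0.004359)·(90) = 103.5 -0.101 +0.392 = 103.791 m.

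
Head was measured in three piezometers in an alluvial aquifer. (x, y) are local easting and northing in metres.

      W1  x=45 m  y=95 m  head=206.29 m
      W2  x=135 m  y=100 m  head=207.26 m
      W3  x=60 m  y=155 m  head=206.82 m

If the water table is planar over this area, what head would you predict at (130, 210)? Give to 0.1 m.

Differences from W1: to W2 (Δx, Δy, Δh) = (90, 5, +0.97); to W3 = (15, 60, +0.53).
Solve a·Δx + b·Δy = Δh: det = 90·60 − 15·5 = 5325.
∂h/∂x = [(+0.97)·60 − (+0.53)·5] / 5325 = +0.01043
∂h/∂y = [90·(+0.53) − 15·(+0.97)] / 5325 = +0.006225
h(130, 210) = 206.29 + (+0.01043)·(85) + (+0.006225)·(115) = 206.29 +0.887 +0.716 = 207.893 m.

207.9 m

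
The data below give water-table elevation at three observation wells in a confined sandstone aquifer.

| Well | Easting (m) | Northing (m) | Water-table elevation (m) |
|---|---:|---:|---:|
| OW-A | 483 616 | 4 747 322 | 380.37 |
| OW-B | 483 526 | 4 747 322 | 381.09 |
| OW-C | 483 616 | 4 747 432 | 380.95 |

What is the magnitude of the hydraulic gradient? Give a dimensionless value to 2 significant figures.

∂h/∂x = (381.09 − 380.37) / (483526 − 483616) = -0.008000
∂h/∂y = (380.95 − 380.37) / (4747432 − 4747322) = +0.005273
|∇h| = √(-0.008000² + 0.005273²) = 0.009581

0.0096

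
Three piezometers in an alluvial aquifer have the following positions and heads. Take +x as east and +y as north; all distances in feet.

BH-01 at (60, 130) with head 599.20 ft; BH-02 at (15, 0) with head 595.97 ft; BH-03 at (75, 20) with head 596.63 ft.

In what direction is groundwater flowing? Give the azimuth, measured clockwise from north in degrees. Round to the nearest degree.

With h = a·x + b·y + c and BH-01 as origin, the differences give:
  (-45)·a + (-130)·b = -3.23
  15·a + (-110)·b = -2.57
Eliminate b (×(-110) and ×(-130), subtract): 6900·a = 21.200 → a = ∂h/∂x = +0.003072
Back-substitute: b = ∂h/∂y = +0.02378.
Flow direction (−∇h) has components (-0.003072 E, -0.02378 N).
Azimuth = atan2(E, N) = atan2(-0.003072, -0.02378) = 187.4° ≈ 187°.

187°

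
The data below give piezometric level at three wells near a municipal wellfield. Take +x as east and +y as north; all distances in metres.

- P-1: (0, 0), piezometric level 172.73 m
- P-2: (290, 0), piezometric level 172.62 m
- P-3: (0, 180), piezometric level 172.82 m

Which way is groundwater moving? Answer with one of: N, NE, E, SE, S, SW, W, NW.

SE

∂h/∂x = (172.62 − 172.73) / (290 − 0) = -0.0003793
∂h/∂y = (172.82 − 172.73) / (180 − 0) = +0.0005000
Flow = −∇h = (+0.0003793 east, -0.0005000 north), which points southeast.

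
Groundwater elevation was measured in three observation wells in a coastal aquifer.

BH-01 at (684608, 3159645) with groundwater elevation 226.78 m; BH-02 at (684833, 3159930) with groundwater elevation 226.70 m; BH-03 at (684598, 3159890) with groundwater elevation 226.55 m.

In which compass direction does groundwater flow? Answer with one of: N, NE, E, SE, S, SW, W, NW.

Taking BH-01 as reference: BH-02−BH-01 = (225, 285, -0.08); BH-03−BH-01 = (-10, 245, -0.23).
Determinant of the coordinate differences = 225·245 − (-10)·285 = 57975.
∂h/∂x = [(-0.08)·245 − (-0.23)·285] / 57975 = +0.0007926
∂h/∂y = [225·(-0.23) − (-10)·(-0.08)] / 57975 = -0.0009064
Flow = −∇h = (-0.0007926 east, +0.0009064 north), which points northwest.

NW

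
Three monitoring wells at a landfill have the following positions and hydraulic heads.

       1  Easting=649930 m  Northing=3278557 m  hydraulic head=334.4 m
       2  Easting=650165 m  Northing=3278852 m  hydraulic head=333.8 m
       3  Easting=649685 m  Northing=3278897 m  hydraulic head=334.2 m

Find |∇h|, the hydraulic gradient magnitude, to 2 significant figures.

Differences from 1: to 2 (Δx, Δy, Δh) = (235, 295, -0.6); to 3 = (-245, 340, -0.2).
Determinant of the coordinate differences = 235·340 − (-245)·295 = 152175.
∂h/∂x = [(-0.6)·340 − (-0.2)·295] / 152175 = -0.0009529
∂h/∂y = [235·(-0.2) − (-245)·(-0.6)] / 152175 = -0.001275
|∇h| = √(-0.0009529² + -0.001275²) = 0.001592

0.0016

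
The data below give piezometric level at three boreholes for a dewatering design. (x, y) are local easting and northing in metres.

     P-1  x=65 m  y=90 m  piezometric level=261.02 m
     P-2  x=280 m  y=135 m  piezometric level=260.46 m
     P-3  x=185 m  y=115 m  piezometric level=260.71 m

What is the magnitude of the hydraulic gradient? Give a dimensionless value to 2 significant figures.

Taking P-1 as reference: P-2−P-1 = (215, 45, -0.56); P-3−P-1 = (120, 25, -0.31).
Solve a·Δx + b·Δy = Δh: det = 215·25 − 120·45 = -25.
∂h/∂x = [(-0.56)·25 − (-0.31)·45] / -25 = +0.002000
∂h/∂y = [215·(-0.31) − 120·(-0.56)] / -25 = -0.02200
|∇h| = √(0.002000² + -0.02200²) = 0.02209

0.022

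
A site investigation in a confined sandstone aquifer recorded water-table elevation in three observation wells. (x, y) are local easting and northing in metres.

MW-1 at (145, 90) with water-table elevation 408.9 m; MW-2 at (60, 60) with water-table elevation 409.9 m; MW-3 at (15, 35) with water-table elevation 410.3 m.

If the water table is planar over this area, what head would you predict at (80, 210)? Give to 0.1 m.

With h = a·x + b·y + c and MW-1 as origin, the differences give:
  (-85)·a + (-30)·b = +1.0
  (-130)·a + (-55)·b = +1.4
Eliminate b (×(-55) and ×(-30), subtract): 775·a = -13.00 → a = ∂h/∂x = -0.01677
Back-substitute: b = ∂h/∂y = +0.01419.
h(80, 210) = 408.9 + (-0.01677)·(-65) + (+0.01419)·(120) = 408.9 +1.090 +1.703 = 411.694 m.

411.7 m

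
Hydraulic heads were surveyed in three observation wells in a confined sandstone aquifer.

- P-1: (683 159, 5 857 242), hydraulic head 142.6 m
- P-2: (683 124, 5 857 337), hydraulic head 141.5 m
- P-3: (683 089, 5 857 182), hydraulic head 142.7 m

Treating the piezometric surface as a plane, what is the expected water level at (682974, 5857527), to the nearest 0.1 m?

138.8 m

Taking P-1 as reference: P-2−P-1 = (-35, 95, -1.1); P-3−P-1 = (-70, -60, +0.1).
Determinant of the coordinate differences = (-35)·(-60) − (-70)·95 = 8750.
∂h/∂x = [(-1.1)·(-60) − (+0.1)·95] / 8750 = +0.006457
∂h/∂y = [(-35)·(+0.1) − (-70)·(-1.1)] / 8750 = -0.009200
h(682974, 5857527) = 142.6 + (+0.006457)·(-185) + (-0.009200)·(285) = 142.6 -1.195 -2.622 = 138.783 m.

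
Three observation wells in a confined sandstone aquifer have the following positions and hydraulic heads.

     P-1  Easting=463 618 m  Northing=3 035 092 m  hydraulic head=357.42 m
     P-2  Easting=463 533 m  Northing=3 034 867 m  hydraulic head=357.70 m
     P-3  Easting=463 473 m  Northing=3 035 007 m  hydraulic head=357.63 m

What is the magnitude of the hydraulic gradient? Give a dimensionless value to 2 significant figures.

0.0013

With h = a·x + b·y + c and P-1 as origin, the differences give:
  (-85)·a + (-225)·b = +0.28
  (-145)·a + (-85)·b = +0.21
Eliminate b (×(-85) and ×(-225), subtract): -25400·a = 23.450 → a = ∂h/∂x = -0.0009232
Back-substitute: b = ∂h/∂y = -0.0008957.
|∇h| = √(-0.0009232² + -0.0008957²) = 0.001286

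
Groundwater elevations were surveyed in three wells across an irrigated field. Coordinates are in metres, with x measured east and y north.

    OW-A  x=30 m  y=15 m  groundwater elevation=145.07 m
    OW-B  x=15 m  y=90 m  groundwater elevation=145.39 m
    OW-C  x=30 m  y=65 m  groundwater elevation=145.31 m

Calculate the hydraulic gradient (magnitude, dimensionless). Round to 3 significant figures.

Differences from OW-A: to OW-B (Δx, Δy, Δh) = (-15, 75, +0.32); to OW-C = (0, 50, +0.24).
Solve a·Δx + b·Δy = Δh: det = (-15)·50 − 0·75 = -750.
∂h/∂x = [(+0.32)·50 − (+0.24)·75] / -750 = +0.002667
∂h/∂y = [(-15)·(+0.24) − 0·(+0.32)] / -750 = +0.004800
|∇h| = √(0.002667² + 0.004800²) = 0.005491

0.00549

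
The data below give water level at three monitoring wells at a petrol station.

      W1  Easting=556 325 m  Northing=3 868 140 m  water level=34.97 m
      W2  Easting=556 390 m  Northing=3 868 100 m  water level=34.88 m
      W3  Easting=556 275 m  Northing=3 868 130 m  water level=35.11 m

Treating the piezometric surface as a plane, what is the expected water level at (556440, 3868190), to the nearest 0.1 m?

34.6 m

Taking W1 as reference: W2−W1 = (65, -40, -0.09); W3−W1 = (-50, -10, +0.14).
Determinant of the coordinate differences = 65·(-10) − (-50)·(-40) = -2650.
∂h/∂x = [(-0.09)·(-10) − (+0.14)·(-40)] / -2650 = -0.002453
∂h/∂y = [65·(+0.14) − (-50)·(-0.09)] / -2650 = -0.001736
h(556440, 3868190) = 34.97 + (-0.002453)·(115) + (-0.001736)·(50) = 34.97 -0.282 -0.087 = 34.601 m.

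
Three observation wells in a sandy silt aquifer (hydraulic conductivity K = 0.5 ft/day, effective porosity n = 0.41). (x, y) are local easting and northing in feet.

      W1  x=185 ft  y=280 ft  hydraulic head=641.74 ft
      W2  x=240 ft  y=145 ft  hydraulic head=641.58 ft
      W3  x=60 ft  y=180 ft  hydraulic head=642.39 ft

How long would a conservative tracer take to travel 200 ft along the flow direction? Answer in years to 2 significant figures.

Differences from W1: to W2 (Δx, Δy, Δh) = (55, -135, -0.16); to W3 = (-125, -100, +0.65).
Determinant of the coordinate differences = 55·(-100) − (-125)·(-135) = -22375.
∂h/∂x = [(-0.16)·(-100) − (+0.65)·(-135)] / -22375 = -0.004637
∂h/∂y = [55·(+0.65) − (-125)·(-0.16)] / -22375 = -0.0007039
|∇h| = √(-0.004637² + -0.0007039²) = 0.00469
Seepage velocity v = K·i/n = 0.5 × 0.00469 / 0.41 = 0.00572 ft/day.
t = 200 / 0.00572 = 3.497e+04 days = 95.7 years.

96 years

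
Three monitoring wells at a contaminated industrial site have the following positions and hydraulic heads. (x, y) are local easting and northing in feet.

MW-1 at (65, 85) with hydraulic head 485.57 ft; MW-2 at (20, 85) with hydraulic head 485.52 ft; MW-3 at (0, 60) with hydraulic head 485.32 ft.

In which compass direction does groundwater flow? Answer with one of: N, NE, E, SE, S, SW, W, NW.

With h = a·x + b·y + c and MW-1 as origin, the differences give:
  (-45)·a + 0·b = -0.05
  (-65)·a + (-25)·b = -0.25
Eliminate b (×(-25) and ×0, subtract): 1125·a = 1.250 → a = ∂h/∂x = +0.001111
Back-substitute: b = ∂h/∂y = +0.007111.
Flow = −∇h = (-0.001111 east, -0.007111 north), which points south.

S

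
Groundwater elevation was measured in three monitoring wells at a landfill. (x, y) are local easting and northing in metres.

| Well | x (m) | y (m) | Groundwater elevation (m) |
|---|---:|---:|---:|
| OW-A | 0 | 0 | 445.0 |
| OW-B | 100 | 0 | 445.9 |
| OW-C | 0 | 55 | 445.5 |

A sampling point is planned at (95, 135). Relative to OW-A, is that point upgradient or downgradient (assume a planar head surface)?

∂h/∂x = (445.9 − 445.0) / (100 − 0) = +0.009000
∂h/∂y = (445.5 − 445.0) / (55 − 0) = +0.009091
Head at (95, 135) = 445.0 + (+0.009000)·(95) + (+0.009091)·(135) = 447.08 m.
That is higher than the 445.0 m at OW-A, so the point is upgradient.

upgradient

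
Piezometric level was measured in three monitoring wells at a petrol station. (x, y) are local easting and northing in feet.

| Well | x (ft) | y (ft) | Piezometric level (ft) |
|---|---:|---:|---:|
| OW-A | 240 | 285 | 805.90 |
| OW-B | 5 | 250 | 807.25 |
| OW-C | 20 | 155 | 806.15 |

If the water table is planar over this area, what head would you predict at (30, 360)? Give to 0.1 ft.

808.2 ft

With h = a·x + b·y + c and OW-A as origin, the differences give:
  (-235)·a + (-35)·b = +1.35
  (-220)·a + (-130)·b = +0.25
Eliminate b (×(-130) and ×(-35), subtract): 22850·a = -166.750 → a = ∂h/∂x = -0.007298
Back-substitute: b = ∂h/∂y = +0.01043.
h(30, 360) = 805.90 + (-0.007298)·(-210) + (+0.01043)·(75) = 805.90 +1.532 +0.782 = 808.214 ft.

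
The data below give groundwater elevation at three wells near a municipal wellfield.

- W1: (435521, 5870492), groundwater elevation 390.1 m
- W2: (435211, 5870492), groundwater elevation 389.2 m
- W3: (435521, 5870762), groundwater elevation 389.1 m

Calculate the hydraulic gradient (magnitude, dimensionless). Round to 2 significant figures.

∂h/∂x = (389.2 − 390.1) / (435211 − 435521) = +0.002903
∂h/∂y = (389.1 − 390.1) / (5870762 − 5870492) = -0.003704
|∇h| = √(0.002903² + -0.003704²) = 0.004706

0.0047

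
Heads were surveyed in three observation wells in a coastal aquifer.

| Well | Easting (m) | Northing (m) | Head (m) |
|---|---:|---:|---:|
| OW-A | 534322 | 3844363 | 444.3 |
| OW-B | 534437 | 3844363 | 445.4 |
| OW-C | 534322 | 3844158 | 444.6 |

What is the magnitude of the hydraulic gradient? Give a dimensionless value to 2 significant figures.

∂h/∂x = (445.4 − 444.3) / (534437 − 534322) = +0.009565
∂h/∂y = (444.6 − 444.3) / (3844158 − 3844363) = -0.001463
|∇h| = √(0.009565² + -0.001463²) = 0.009676

0.0097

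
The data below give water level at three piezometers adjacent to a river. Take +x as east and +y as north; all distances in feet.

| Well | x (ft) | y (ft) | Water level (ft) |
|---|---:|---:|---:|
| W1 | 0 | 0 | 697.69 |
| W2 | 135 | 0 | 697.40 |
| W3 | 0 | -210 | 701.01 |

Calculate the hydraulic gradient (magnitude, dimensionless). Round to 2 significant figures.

0.016

∂h/∂x = (697.40 − 697.69) / (135 − 0) = -0.002148
∂h/∂y = (701.01 − 697.69) / (-210 − 0) = -0.01581
|∇h| = √(-0.002148² + -0.01581²) = 0.01596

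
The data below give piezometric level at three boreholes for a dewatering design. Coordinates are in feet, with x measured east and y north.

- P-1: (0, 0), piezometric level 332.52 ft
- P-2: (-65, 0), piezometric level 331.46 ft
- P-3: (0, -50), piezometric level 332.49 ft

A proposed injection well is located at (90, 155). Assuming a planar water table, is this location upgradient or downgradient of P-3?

upgradient

∂h/∂x = (331.46 − 332.52) / (-65 − 0) = +0.01631
∂h/∂y = (332.49 − 332.52) / (-50 − 0) = +0.0006000
Head at (90, 155) = 332.52 + (+0.01631)·(90) + (+0.0006000)·(155) = 334.08 ft.
That is higher than the 332.49 ft at P-3, so the point is upgradient.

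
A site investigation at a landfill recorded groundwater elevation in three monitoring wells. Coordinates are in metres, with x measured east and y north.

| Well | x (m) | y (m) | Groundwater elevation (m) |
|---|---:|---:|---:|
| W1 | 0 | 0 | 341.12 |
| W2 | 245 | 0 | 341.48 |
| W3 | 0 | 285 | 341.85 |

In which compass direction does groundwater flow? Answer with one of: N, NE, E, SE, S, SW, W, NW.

SW

∂h/∂x = (341.48 − 341.12) / (245 − 0) = +0.001469
∂h/∂y = (341.85 − 341.12) / (285 − 0) = +0.002561
Flow = −∇h = (-0.001469 east, -0.002561 north), which points southwest.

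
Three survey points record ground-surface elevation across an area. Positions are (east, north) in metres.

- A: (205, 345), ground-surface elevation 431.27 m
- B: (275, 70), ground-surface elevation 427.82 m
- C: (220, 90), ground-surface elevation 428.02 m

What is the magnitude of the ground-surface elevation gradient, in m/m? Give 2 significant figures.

With z = a·x + b·y + c and A as origin, the differences give:
  70·a + (-275)·b = -3.45
  15·a + (-255)·b = -3.25
Eliminate b (×(-255) and ×(-275), subtract): -13725·a = -14.000 → a = ∂z/∂x = +0.001020
Back-substitute: b = ∂z/∂y = +0.01281.
|∇f| = √(0.001020² + 0.01281²) = 0.01285 m/m

0.013 m/m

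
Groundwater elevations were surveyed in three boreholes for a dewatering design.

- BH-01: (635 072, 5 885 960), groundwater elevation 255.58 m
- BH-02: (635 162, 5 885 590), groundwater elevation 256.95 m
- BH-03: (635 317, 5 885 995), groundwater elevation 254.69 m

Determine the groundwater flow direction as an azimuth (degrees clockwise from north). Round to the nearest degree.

Taking BH-01 as reference: BH-02−BH-01 = (90, -370, +1.37); BH-03−BH-01 = (245, 35, -0.89).
Determinant of the coordinate differences = 90·35 − 245·(-370) = 93800.
∂h/∂x = [(+1.37)·35 − (-0.89)·(-370)] / 93800 = -0.002999
∂h/∂y = [90·(-0.89) − 245·(+1.37)] / 93800 = -0.004432
Flow direction (−∇h) has components (+0.002999 E, +0.004432 N).
Azimuth = atan2(E, N) = atan2(+0.002999, +0.004432) = 34.1° ≈ 034°.

034°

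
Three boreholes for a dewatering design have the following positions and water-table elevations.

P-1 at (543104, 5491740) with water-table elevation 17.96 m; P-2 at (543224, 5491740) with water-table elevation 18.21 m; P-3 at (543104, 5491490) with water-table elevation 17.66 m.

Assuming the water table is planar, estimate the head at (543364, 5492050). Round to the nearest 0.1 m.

∂h/∂x = (18.21 − 17.96) / (543224 − 543104) = +0.002083
∂h/∂y = (17.66 − 17.96) / (5491490 − 5491740) = +0.001200
h(543364, 5492050) = 17.96 + (+0.002083)·(260) + (+0.001200)·(310) = 17.96 +0.542 +0.372 = 18.874 m.

18.9 m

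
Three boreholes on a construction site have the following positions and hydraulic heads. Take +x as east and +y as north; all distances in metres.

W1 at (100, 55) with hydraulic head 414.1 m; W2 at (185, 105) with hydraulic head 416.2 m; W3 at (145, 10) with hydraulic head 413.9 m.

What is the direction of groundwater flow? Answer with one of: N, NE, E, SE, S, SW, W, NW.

Three-point gradient (reference W1): Δ to W2 = (85, 50, +2.1), Δ to W3 = (45, -45, -0.2).
∂h/∂x = +0.01391, ∂h/∂y = +0.01835 (det = -6075).
Flow = −∇h = (-0.01391 east, -0.01835 north), which points southwest.

SW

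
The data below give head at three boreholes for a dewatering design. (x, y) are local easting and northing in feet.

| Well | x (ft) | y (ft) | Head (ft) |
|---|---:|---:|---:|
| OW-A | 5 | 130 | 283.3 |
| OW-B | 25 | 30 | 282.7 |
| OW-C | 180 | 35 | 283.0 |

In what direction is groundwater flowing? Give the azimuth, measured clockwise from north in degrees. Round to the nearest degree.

195°

Three-point gradient (reference OW-A): Δ to OW-B = (20, -100, -0.6), Δ to OW-C = (175, -95, -0.3).
∂h/∂x = +0.001731, ∂h/∂y = +0.006346 (det = 15600).
Flow direction (−∇h) has components (-0.001731 E, -0.006346 N).
Azimuth = atan2(E, N) = atan2(-0.001731, -0.006346) = 195.3° ≈ 195°.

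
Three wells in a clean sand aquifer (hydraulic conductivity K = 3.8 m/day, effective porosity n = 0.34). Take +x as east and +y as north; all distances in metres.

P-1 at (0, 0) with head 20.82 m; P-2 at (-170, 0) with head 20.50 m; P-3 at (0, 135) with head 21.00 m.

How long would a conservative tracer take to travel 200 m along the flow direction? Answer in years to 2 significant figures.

∂h/∂x = (20.50 − 20.82) / (-170 − 0) = +0.001882
∂h/∂y = (21.00 − 20.82) / (135 − 0) = +0.001333
|∇h| = √(0.001882² + 0.001333²) = 0.002306
Seepage velocity v = K·i/n = 3.8 × 0.002306 / 0.34 = 0.02577 m/day.
t = 200 / 0.02577 = 7761 days = 21.2 years.

21 years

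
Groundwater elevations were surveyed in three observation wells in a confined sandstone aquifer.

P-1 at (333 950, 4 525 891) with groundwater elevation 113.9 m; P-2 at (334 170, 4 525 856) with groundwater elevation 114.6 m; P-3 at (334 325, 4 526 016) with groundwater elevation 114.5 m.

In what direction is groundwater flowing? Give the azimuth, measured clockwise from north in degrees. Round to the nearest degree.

320°

Taking P-1 as reference: P-2−P-1 = (220, -35, +0.7); P-3−P-1 = (375, 125, +0.6).
Solve a·Δx + b·Δy = Δh: det = 220·125 − 375·(-35) = 40625.
∂h/∂x = [(+0.7)·125 − (+0.6)·(-35)] / 40625 = +0.002671
∂h/∂y = [220·(+0.6) − 375·(+0.7)] / 40625 = -0.003212
Flow direction (−∇h) has components (-0.002671 E, +0.003212 N).
Azimuth = atan2(E, N) = atan2(-0.002671, +0.003212) = 320.3° ≈ 320°.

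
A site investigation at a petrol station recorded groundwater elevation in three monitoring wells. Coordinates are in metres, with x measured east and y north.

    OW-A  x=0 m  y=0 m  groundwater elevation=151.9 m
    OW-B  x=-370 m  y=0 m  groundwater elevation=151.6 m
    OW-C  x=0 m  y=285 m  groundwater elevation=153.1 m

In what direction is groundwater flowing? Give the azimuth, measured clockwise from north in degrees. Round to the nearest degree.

191°

∂h/∂x = (151.6 − 151.9) / (-370 − 0) = +0.0008108
∂h/∂y = (153.1 − 151.9) / (285 − 0) = +0.004211
Flow direction (−∇h) has components (-0.0008108 E, -0.004211 N).
Azimuth = atan2(E, N) = atan2(-0.0008108, -0.004211) = 190.9° ≈ 191°.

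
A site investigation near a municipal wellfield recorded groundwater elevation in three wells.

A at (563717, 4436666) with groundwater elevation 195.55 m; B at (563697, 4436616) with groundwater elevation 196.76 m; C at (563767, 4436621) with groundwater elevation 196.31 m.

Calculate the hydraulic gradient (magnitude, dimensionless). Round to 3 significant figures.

0.0228

With h = a·x + b·y + c and A as origin, the differences give:
  (-20)·a + (-50)·b = +1.21
  50·a + (-45)·b = +0.76
Eliminate b (×(-45) and ×(-50), subtract): 3400·a = -16.450 → a = ∂h/∂x = -0.004838
Back-substitute: b = ∂h/∂y = -0.02226.
|∇h| = √(-0.004838² + -0.02226²) = 0.02278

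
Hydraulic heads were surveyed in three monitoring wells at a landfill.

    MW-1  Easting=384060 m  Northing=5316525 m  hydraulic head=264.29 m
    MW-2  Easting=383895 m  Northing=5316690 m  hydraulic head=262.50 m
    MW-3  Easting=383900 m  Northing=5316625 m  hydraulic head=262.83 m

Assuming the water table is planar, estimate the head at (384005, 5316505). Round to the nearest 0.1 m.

With h = a·x + b·y + c and MW-1 as origin, the differences give:
  (-165)·a + 165·b = -1.79
  (-160)·a + 100·b = -1.46
Eliminate b (×100 and ×165, subtract): 9900·a = 61.900 → a = ∂h/∂x = +0.006253
Back-substitute: b = ∂h/∂y = -0.004596.
h(384005, 5316505) = 264.29 + (+0.006253)·(-55) + (-0.004596)·(-20) = 264.29 -0.344 +0.092 = 264.038 m.

264.0 m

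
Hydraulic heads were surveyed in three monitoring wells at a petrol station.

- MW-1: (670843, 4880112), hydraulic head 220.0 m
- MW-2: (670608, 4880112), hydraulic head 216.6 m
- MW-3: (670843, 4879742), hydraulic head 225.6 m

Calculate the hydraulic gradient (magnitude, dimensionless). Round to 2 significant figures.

∂h/∂x = (216.6 − 220.0) / (670608 − 670843) = +0.01447
∂h/∂y = (225.6 − 220.0) / (4879742 − 4880112) = -0.01514
|∇h| = √(0.01447² + -0.01514²) = 0.02094

0.021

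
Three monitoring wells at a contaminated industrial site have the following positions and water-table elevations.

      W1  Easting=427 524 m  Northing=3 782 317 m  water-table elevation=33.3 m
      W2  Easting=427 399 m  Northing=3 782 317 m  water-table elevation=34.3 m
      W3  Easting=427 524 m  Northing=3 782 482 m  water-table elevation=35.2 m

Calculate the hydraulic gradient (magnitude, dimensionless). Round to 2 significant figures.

∂h/∂x = (34.3 − 33.3) / (427399 − 427524) = -0.008000
∂h/∂y = (35.2 − 33.3) / (3782482 − 3782317) = +0.01152
|∇h| = √(-0.008000² + 0.01152²) = 0.01403

0.014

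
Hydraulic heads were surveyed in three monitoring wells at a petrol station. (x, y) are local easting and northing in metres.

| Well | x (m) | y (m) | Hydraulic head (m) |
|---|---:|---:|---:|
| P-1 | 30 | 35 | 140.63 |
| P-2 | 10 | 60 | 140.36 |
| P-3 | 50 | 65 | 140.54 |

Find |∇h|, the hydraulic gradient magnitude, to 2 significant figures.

0.0084

Taking P-1 as reference: P-2−P-1 = (-20, 25, -0.27); P-3−P-1 = (20, 30, -0.09).
Determinant of the coordinate differences = (-20)·30 − 20·25 = -1100.
∂h/∂x = [(-0.27)·30 − (-0.09)·25] / -1100 = +0.005318
∂h/∂y = [(-20)·(-0.09) − 20·(-0.27)] / -1100 = -0.006545
|∇h| = √(0.005318² + -0.006545²) = 0.008433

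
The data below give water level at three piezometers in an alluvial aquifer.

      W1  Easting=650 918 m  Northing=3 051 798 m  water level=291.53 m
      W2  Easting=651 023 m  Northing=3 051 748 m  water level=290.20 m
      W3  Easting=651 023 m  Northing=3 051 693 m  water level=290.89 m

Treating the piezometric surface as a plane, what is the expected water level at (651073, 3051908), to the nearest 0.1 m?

Taking W1 as reference: W2−W1 = (105, -50, -1.33); W3−W1 = (105, -105, -0.64).
Determinant of the coordinate differences = 105·(-105) − 105·(-50) = -5775.
∂h/∂x = [(-1.33)·(-105) − (-0.64)·(-50)] / -5775 = -0.01864
∂h/∂y = [105·(-0.64) − 105·(-1.33)] / -5775 = -0.01255
h(651073, 3051908) = 291.53 + (-0.01864)·(155) + (-0.01255)·(110) = 291.53 -2.889 -1.380 = 287.261 m.

287.3 m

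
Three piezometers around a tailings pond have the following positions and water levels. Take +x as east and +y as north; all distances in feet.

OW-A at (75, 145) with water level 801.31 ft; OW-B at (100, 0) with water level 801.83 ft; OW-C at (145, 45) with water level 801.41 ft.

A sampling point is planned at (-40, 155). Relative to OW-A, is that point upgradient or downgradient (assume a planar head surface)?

With h = a·x + b·y + c and OW-A as origin, the differences give:
  25·a + (-145)·b = +0.52
  70·a + (-100)·b = +0.10
Eliminate b (×(-100) and ×(-145), subtract): 7650·a = -37.500 → a = ∂h/∂x = -0.004902
Back-substitute: b = ∂h/∂y = -0.004431.
Head at (-40, 155) = 801.31 + (-0.004902)·(-115) + (-0.004431)·(10) = 801.83 ft.
That is higher than the 801.31 ft at OW-A, so the point is upgradient.

upgradient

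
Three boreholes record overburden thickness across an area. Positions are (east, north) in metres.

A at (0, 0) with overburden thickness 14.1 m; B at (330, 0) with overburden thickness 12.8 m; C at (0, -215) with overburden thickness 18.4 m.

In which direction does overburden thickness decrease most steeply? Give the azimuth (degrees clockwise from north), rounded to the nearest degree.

∂d/∂x = (12.8 − 14.1) / (330 − 0) = -0.003939
∂d/∂y = (18.4 − 14.1) / (-215 − 0) = -0.02000
Steepest decrease is along −∇f: components (+0.003939 E, +0.02000 N).
Azimuth = atan2(+0.003939, +0.02000) = 11.1° ≈ 011°.

011°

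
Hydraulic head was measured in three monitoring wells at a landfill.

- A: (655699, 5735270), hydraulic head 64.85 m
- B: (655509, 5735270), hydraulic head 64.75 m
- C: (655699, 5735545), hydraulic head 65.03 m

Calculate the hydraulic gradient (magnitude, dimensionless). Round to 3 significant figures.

∂h/∂x = (64.75 − 64.85) / (655509 − 655699) = +0.0005263
∂h/∂y = (65.03 − 64.85) / (5735545 − 5735270) = +0.0006545
|∇h| = √(0.0005263² + 0.0006545²) = 0.0008399

0.000840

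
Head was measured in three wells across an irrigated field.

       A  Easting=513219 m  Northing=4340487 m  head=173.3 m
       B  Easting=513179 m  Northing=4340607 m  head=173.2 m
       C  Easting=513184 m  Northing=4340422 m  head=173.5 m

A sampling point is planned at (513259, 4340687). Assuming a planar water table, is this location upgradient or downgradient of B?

downgradient

Differences from A: to B (Δx, Δy, Δh) = (-40, 120, -0.1); to C = (-35, -65, +0.2).
Solve a·Δx + b·Δy = Δh: det = (-40)·(-65) − (-35)·120 = 6800.
∂h/∂x = [(-0.1)·(-65) − (+0.2)·120] / 6800 = -0.002574
∂h/∂y = [(-40)·(+0.2) − (-35)·(-0.1)] / 6800 = -0.001691
Head at (513259, 4340687) = 173.3 + (-0.002574)·(40) + (-0.001691)·(200) = 172.86 m.
That is lower than the 173.2 m at B, so the point is downgradient.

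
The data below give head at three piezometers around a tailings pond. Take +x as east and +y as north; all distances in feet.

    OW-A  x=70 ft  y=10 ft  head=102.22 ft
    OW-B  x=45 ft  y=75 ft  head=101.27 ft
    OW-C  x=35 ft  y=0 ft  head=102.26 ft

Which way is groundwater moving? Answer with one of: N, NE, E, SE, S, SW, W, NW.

Three-point gradient (reference OW-A): Δ to OW-B = (-25, 65, -0.95), Δ to OW-C = (-35, -10, +0.04).
∂h/∂x = +0.002733, ∂h/∂y = -0.01356 (det = 2525).
Flow = −∇h = (-0.002733 east, +0.01356 north), which points north.

N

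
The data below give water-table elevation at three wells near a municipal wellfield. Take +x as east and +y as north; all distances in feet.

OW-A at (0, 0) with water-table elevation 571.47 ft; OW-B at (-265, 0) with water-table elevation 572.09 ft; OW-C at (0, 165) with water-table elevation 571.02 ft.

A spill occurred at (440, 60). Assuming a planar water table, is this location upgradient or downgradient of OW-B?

downgradient

∂h/∂x = (572.09 − 571.47) / (-265 − 0) = -0.002340
∂h/∂y = (571.02 − 571.47) / (165 − 0) = -0.002727
Head at (440, 60) = 571.47 + (-0.002340)·(440) + (-0.002727)·(60) = 570.28 ft.
That is lower than the 572.09 ft at OW-B, so the point is downgradient.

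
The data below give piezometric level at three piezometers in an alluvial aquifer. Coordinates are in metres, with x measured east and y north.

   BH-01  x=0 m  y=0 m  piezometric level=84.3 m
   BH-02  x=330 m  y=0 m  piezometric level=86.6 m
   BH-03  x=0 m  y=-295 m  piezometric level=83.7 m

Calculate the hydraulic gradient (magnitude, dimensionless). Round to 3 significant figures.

∂h/∂x = (86.6 − 84.3) / (330 − 0) = +0.006970
∂h/∂y = (83.7 − 84.3) / (-295 − 0) = +0.002034
|∇h| = √(0.006970² + 0.002034²) = 0.007261

0.00726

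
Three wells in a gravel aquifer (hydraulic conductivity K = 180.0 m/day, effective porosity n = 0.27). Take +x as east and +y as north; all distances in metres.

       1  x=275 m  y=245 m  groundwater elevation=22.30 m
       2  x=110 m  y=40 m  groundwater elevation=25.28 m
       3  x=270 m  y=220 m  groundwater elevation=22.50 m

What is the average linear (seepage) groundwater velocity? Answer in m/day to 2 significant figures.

Differences from 1: to 2 (Δx, Δy, Δh) = (-165, -205, +2.98); to 3 = (-5, -25, +0.20).
Solve a·Δx + b·Δy = Δh: det = (-165)·(-25) − (-5)·(-205) = 3100.
∂h/∂x = [(+2.98)·(-25) − (+0.20)·(-205)] / 3100 = -0.01081
∂h/∂y = [(-165)·(+0.20) − (-5)·(+2.98)] / 3100 = -0.005839
|∇h| = √(-0.01081² + -0.005839²) = 0.01229
Seepage velocity v = K·i/n = 180.0 × 0.01229 / 0.27 = 8.193 m/day.

8.2 m/day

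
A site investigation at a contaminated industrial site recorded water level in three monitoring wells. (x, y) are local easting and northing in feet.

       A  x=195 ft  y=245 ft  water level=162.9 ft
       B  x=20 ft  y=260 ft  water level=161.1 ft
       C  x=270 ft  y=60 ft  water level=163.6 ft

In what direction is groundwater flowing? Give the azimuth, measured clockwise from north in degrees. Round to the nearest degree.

Differences from A: to B (Δx, Δy, Δh) = (-175, 15, -1.8); to C = (75, -185, +0.7).
Determinant of the coordinate differences = (-175)·(-185) − 75·15 = 31250.
∂h/∂x = [(-1.8)·(-185) − (+0.7)·15] / 31250 = +0.01032
∂h/∂y = [(-175)·(+0.7) − 75·(-1.8)] / 31250 = +0.0004000
Flow direction (−∇h) has components (-0.01032 E, -0.0004000 N).
Azimuth = atan2(E, N) = atan2(-0.01032, -0.0004000) = 267.8° ≈ 268°.

268°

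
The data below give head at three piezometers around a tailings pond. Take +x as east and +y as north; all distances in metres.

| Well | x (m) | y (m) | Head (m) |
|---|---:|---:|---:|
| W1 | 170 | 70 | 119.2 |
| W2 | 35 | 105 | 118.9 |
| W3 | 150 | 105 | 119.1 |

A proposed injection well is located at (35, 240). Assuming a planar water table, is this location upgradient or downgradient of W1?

downgradient

With h = a·x + b·y + c and W1 as origin, the differences give:
  (-135)·a + 35·b = -0.3
  (-20)·a + 35·b = -0.1
Eliminate b (×35 and ×35, subtract): -4025·a = -7.00 → a = ∂h/∂x = +0.001739
Back-substitute: b = ∂h/∂y = -0.001863.
Head at (35, 240) = 119.2 + (+0.001739)·(-135) + (-0.001863)·(170) = 118.65 m.
That is lower than the 119.2 m at W1, so the point is downgradient.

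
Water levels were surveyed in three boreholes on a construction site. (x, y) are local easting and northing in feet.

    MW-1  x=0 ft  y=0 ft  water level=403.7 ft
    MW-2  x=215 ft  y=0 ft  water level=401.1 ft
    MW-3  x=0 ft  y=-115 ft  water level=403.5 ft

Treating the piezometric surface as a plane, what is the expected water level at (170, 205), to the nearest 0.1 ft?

402.0 ft

∂h/∂x = (401.1 − 403.7) / (215 − 0) = -0.01209
∂h/∂y = (403.5 − 403.7) / (-115 − 0) = +0.001739
h(170, 205) = 403.7 + (-0.01209)·(170) + (+0.001739)·(205) = 403.7 -2.056 +0.357 = 402.001 ft.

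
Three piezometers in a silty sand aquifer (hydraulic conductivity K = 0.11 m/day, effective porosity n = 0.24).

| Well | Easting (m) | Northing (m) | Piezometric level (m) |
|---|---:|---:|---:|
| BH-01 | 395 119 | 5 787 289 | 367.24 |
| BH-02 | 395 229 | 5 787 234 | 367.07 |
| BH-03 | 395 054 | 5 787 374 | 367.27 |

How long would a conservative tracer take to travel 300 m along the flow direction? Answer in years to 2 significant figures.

690 years

Three-point gradient (reference BH-01): Δ to BH-02 = (110, -55, -0.17), Δ to BH-03 = (-65, 85, +0.03).
∂h/∂x = -0.002216, ∂h/∂y = -0.001342 (det = 5775).
|∇h| = √(-0.002216² + -0.001342²) = 0.002591
Seepage velocity v = K·i/n = 0.11 × 0.002591 / 0.24 = 0.001188 m/day.
t = 300 / 0.001188 = 2.525e+05 days = 691 years.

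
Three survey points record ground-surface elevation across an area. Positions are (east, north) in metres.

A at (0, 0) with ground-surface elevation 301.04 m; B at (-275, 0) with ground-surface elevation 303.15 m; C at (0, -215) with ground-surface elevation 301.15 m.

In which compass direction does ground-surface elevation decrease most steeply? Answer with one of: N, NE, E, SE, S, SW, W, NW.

E

∂z/∂x = (303.15 − 301.04) / (-275 − 0) = -0.007673
∂z/∂y = (301.15 − 301.04) / (-215 − 0) = -0.0005116
Steepest decrease is along −∇f = (+0.007673 E, +0.0005116 N) → east.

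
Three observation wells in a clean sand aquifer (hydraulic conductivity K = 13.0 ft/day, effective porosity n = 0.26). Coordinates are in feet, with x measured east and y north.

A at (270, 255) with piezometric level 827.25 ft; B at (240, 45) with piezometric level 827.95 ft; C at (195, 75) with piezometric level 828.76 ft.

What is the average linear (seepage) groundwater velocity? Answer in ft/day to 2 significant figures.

Taking A as reference: B−A = (-30, -210, +0.70); C−A = (-75, -180, +1.51).
Solve a·Δx + b·Δy = Δh: det = (-30)·(-180) − (-75)·(-210) = -10350.
∂h/∂x = [(+0.70)·(-180) − (+1.51)·(-210)] / -10350 = -0.01846
∂h/∂y = [(-30)·(+1.51) − (-75)·(+0.70)] / -10350 = -0.0006957
|∇h| = √(-0.01846² + -0.0006957²) = 0.01847
Seepage velocity v = K·i/n = 13.0 × 0.01847 / 0.26 = 0.9235 ft/day.

0.92 ft/day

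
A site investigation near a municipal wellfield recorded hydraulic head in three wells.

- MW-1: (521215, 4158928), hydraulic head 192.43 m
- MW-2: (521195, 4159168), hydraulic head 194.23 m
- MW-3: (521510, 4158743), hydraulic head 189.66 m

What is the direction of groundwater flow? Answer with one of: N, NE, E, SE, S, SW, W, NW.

SE

Taking MW-1 as reference: MW-2−MW-1 = (-20, 240, +1.80); MW-3−MW-1 = (295, -185, -2.77).
Determinant of the coordinate differences = (-20)·(-185) − 295·240 = -67100.
∂h/∂x = [(+1.80)·(-185) − (-2.77)·240] / -67100 = -0.004945
∂h/∂y = [(-20)·(-2.77) − 295·(+1.80)] / -67100 = +0.007088
Flow = −∇h = (+0.004945 east, -0.007088 north), which points southeast.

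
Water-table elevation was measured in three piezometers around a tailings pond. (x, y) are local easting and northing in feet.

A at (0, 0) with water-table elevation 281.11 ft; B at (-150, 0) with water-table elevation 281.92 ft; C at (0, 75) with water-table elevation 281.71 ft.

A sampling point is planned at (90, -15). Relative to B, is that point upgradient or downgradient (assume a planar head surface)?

downgradient

∂h/∂x = (281.92 − 281.11) / (-150 − 0) = -0.005400
∂h/∂y = (281.71 − 281.11) / (75 − 0) = +0.008000
Head at (90, -15) = 281.11 + (-0.005400)·(90) + (+0.008000)·(-15) = 280.50 ft.
That is lower than the 281.92 ft at B, so the point is downgradient.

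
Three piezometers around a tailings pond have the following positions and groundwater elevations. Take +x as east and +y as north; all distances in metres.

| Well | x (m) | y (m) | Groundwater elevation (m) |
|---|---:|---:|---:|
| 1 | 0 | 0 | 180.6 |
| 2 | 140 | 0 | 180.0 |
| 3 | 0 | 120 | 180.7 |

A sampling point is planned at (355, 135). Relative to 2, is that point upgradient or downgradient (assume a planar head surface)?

downgradient

∂h/∂x = (180.0 − 180.6) / (140 − 0) = -0.004286
∂h/∂y = (180.7 − 180.6) / (120 − 0) = +0.0008333
Head at (355, 135) = 180.6 + (-0.004286)·(355) + (+0.0008333)·(135) = 179.19 m.
That is lower than the 180.0 m at 2, so the point is downgradient.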